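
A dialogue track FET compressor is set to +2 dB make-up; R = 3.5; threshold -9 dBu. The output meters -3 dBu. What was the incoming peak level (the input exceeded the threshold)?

Before make-up, the level was -3 − 2 = -5 dBu.
That's 4 dB above the -9 dBu threshold.
Input overshoot = R × output overshoot = 14 dB → input = -9 + 14 = 5 dBu.

5 dBu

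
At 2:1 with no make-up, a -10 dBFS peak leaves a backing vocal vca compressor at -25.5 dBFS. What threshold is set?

Let T be the threshold. Output overshoot = (input overshoot)/R, so -25.5 − T = (-10 − T)/2.
2·(-25.5 − T) = -10 − T → 1·T = -51 − (-10) = -41.
T = -41/1 = -41 dBFS.

-41 dBFS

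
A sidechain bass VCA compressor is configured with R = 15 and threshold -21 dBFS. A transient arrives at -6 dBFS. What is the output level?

Overshoot: -6 − (-21) = 15 dB.
The 15 dB excess becomes 1 dB after 15:1 reduction.
So the level is -21 + 1 = -20 dBFS.

-20 dBFS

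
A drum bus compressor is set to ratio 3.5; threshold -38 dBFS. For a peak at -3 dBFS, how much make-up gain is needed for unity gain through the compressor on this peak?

25 dB

The peak compresses to -38 + 35/3.5 = -28 dBFS.
To reach -3 dBFS requires -3 − (-28) = 25 dB of make-up.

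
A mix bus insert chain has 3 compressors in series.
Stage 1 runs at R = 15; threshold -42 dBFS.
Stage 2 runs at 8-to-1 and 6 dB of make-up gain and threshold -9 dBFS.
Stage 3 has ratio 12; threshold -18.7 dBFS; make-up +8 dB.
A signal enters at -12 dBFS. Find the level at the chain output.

-26 dBFS

Stage 1: 30 dB above -42 dBFS, reduced 15:1 to 2 dB above → -40 dBFS.
Stage 2: -40 dBFS is at or below the -9 dBFS threshold — no compression; make-up brings it to -34 dBFS.
Stage 3: -34 dBFS is at or below the -18.7 dBFS threshold — no compression; make-up brings it to -26 dBFS.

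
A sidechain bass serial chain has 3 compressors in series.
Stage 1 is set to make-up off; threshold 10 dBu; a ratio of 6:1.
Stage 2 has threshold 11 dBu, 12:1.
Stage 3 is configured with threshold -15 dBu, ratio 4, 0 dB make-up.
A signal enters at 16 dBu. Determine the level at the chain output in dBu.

-8.5 dBu

Stage 1: 16 dBu is 6 dB over 10 dBu; at 6:1 that becomes 1 dB over, giving 11 dBu.
Stage 2: 11 dBu ≤ 11 dBu, so stage 2 doesn't engage; output 11 dBu.
Stage 3: 11 dBu is 26 dB over -15 dBu; at 4:1 that becomes 6.5 dB over, giving -8.5 dBu.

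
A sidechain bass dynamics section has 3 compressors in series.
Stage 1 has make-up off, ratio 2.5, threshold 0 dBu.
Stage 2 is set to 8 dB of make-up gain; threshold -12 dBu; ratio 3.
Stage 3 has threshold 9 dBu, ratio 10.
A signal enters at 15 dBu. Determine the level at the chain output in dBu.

Stage 1: overshoot 15 dB → 15/2.5 = 6 dB → 6 dBu.
Stage 2: 6 dBu is 18 dB over -12 dBu; at 3:1 that becomes 6 dB over, giving -6 dBu; +8 dB make-up → 2 dBu.
Stage 3: 2 dBu ≤ 9 dBu, so stage 3 doesn't engage; output 2 dBu.

2 dBu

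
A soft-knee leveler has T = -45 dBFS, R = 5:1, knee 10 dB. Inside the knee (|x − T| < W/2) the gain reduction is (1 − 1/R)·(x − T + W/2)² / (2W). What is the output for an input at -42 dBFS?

x − T + W/2 = -42 − (-45) + 5 = 8.
GR = (1 − 1/5) × 8² / 20 = 0.8 × 64 / 20 = 2.56 dB.
Output = -42 − 2.56 = -44.56 dBFS.

-44.56 dBFS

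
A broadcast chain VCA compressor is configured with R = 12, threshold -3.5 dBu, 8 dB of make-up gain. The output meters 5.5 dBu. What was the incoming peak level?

8.5 dBu

Remove make-up: 5.5 − 8 = -2.5 dBu.
That's 1 dB above the -3.5 dBu threshold.
Before 12:1 compression the overshoot was 1 × 12 = 12 dB, so input = -3.5 + 12 = 8.5 dBu.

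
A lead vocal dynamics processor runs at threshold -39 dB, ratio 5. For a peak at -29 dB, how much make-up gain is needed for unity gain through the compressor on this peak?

Without make-up, output = threshold + overshoot/5 = -39 + 2 = -37 dB.
Gap to target: 8 dB.

8 dB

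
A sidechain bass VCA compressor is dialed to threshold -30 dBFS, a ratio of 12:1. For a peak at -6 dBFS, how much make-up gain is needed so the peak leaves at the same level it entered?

Overshoot 24 dB → 24/12 = 2 dB after compression, so the compressed level is -30 + 2 = -28 dBFS.
Make-up = target − compressed = -6 − (-28) = 22 dB.

22 dB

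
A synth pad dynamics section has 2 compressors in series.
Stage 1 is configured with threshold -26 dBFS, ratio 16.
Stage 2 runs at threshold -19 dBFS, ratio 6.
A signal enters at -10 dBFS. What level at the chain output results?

Stage 1: -10 dBFS is 16 dB over -26 dBFS; at 16:1 that becomes 1 dB over, giving -25 dBFS.
Stage 2: -25 dBFS ≤ -19 dBFS, so stage 2 doesn't engage; output -25 dBFS.

-25 dBFS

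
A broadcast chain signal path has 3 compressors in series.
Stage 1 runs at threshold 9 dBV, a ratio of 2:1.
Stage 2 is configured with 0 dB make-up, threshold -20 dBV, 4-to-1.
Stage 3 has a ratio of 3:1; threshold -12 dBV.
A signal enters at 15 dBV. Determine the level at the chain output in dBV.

-12 dBV

Stage 1: 6 dB above 9 dBV, reduced 2:1 to 3 dB above → 12 dBV.
Stage 2: 32 dB above -20 dBV, reduced 4:1 to 8 dB above → -12 dBV.
Stage 3: below threshold (-12 ≤ -12); passes unchanged; output -12 dBV.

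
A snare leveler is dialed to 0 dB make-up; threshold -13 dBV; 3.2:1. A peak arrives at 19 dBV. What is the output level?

-3 dBV

Overshoot: 19 − (-13) = 32 dB.
At 3.2:1 the overshoot is divided by 3.2, leaving 10 dB above threshold.
Output = -13 + 10 = -3 dBV.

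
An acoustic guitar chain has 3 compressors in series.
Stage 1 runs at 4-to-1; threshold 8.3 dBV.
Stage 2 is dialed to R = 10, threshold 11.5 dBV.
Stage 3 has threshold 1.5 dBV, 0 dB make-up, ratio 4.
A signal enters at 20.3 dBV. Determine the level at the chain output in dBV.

Stage 1: 12 dB above 8.3 dBV, reduced 4:1 to 3 dB above → 11.3 dBV.
Stage 2: 11.3 dBV is at or below the 11.5 dBV threshold — no compression; output 11.3 dBV.
Stage 3: 9.8 dB above 1.5 dBV, reduced 4:1 to 2.45 dB above → 3.95 dBV.

3.95 dBV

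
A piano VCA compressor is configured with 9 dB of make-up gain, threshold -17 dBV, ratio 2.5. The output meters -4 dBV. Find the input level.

-7 dBV

Remove make-up: -4 − 9 = -13 dBV.
That's 4 dB above the -17 dBV threshold.
Input overshoot = R × output overshoot = 10 dB → input = -17 + 10 = -7 dBV.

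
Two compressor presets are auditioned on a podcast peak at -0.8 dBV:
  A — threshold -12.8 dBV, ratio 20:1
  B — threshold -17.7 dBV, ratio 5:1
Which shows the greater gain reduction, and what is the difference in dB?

A: overshoot 12 dB → output overshoot 0.6 dB → GR 11.4 dB.
B: overshoot 16.9 dB → output overshoot 3.38 dB → GR 13.52 dB.
B reduces 2.12 dB more.

B, by 2.12 dB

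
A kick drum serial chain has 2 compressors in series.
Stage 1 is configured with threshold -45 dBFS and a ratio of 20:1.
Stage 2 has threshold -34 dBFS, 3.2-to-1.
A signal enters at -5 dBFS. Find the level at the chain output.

-43 dBFS

Stage 1: overshoot 40 dB → 40/20 = 2 dB → -43 dBFS.
Stage 2: -43 dBFS is at or below the -34 dBFS threshold — no compression; output -43 dBFS.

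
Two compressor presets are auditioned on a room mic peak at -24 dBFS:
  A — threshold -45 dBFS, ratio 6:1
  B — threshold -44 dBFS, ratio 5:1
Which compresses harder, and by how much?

A: overshoot 21 dB → output overshoot 3.5 dB → GR 17.5 dB.
B: overshoot 20 dB → output overshoot 4 dB → GR 16 dB.
A reduces 1.5 dB more.

A, by 1.5 dB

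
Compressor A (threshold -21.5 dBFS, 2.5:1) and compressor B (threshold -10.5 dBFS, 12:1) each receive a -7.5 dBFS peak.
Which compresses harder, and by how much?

A, by 5.65 dB

A: overshoot 14 dB → output overshoot 5.6 dB → GR 8.4 dB.
B: overshoot 3 dB → output overshoot 0.25 dB → GR 2.75 dB.
A reduces 5.65 dB more.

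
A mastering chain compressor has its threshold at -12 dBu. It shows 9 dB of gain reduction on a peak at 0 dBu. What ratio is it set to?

Input overshoot = 0 − (-12) = 12 dB.
Output overshoot = 12 − 9 = 3 dB.
Ratio = input overshoot / output overshoot = 12 / 3 = 4.

4:1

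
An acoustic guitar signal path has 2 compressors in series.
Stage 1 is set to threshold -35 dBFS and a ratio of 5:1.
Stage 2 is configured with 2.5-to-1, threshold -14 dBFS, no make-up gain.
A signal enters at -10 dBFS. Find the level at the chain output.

Stage 1: overshoot 25 dB → 25/5 = 5 dB → -30 dBFS.
Stage 2: below threshold (-30 ≤ -14); passes unchanged; output -30 dBFS.

-30 dBFS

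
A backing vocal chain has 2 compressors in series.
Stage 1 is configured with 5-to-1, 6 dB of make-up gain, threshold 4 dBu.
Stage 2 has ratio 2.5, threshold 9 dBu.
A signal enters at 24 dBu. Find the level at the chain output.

11 dBu

Stage 1: 20 dB above 4 dBu, reduced 5:1 to 4 dB above → 8 dBu; +6 dB make-up → 14 dBu.
Stage 2: 14 dBu is 5 dB over 9 dBu; at 2.5:1 that becomes 2 dB over, giving 11 dBu.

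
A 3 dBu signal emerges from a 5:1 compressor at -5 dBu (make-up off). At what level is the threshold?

-7 dBu

Input is 10 dB above T (since output overshoot × R = input overshoot: (-5 − T)·5 = 3 − T gives T = -7 dBu).
Check: -7 + (3 − (-7))/5 = -7 + 2 = -5 dBu. ✓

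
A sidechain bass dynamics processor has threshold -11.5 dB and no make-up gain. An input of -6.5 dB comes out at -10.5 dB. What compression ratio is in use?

5:1

Input overshoot = -6.5 − (-11.5) = 5 dB; output overshoot = -10.5 − (-11.5) = 1 dB.
Ratio = 5 / 1 = 5.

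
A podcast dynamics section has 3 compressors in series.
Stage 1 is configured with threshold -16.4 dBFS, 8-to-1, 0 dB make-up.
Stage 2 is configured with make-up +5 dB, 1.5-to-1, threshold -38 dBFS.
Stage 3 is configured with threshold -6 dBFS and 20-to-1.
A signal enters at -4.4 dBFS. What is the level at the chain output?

Stage 1: overshoot 12 dB → 12/8 = 1.5 dB → -14.9 dBFS.
Stage 2: -14.9 dBFS is 23.1 dB over -38 dBFS; at 1.5:1 that becomes 15.4 dB over, giving -22.6 dBFS; +5 dB make-up → -17.6 dBFS.
Stage 3: -17.6 dBFS ≤ -6 dBFS, so stage 3 doesn't engage; output -17.6 dBFS.

-17.6 dBFS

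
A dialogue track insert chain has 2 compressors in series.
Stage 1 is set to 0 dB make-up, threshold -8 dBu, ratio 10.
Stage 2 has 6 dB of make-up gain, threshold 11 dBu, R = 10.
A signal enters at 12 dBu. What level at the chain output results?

0 dBu

Stage 1: overshoot 20 dB → 20/10 = 2 dB → -6 dBu.
Stage 2: below threshold (-6 ≤ 11); passes unchanged; make-up brings it to 0 dBu.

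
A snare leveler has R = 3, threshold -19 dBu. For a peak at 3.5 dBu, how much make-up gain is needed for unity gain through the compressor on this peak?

15 dB

The peak compresses to -19 + 22.5/3 = -11.5 dBu.
To reach 3.5 dBu requires 3.5 − (-11.5) = 15 dB of make-up.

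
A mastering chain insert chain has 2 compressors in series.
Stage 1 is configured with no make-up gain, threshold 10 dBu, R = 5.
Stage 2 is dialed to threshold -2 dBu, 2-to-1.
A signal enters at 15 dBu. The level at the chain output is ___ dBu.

4.5 dBu

Stage 1: 15 dBu is 5 dB over 10 dBu; at 5:1 that becomes 1 dB over, giving 11 dBu.
Stage 2: overshoot 13 dB → 13/2 = 6.5 dB → 4.5 dBu.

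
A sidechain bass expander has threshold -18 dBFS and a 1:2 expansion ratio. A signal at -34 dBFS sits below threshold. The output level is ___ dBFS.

-50 dBFS

The input is 16 dB below the -18 dBFS threshold.
A 1:2 expander multiplies undershoot by 2: 16 × 2 = 32 dB below threshold.
Output = -18 − 32 = -50 dBFS.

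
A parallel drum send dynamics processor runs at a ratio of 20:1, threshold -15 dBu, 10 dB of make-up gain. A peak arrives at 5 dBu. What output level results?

The input is 20 dB above the -15 dBu threshold.
20:1 compression reduces that to 20/20 = 1 dB over.
So the level is -15 + 1 = -14 dBu; make-up adds 10 dB, giving -4 dBu.

-4 dBu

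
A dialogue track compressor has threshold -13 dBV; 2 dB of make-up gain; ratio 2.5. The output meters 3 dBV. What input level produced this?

Remove make-up: 3 − 2 = 1 dBV.
The compressed level sits 1 − (-13) = 14 dB over threshold.
Undo the ratio: input overshoot = 14 × 2.5 = 35 dB, giving input = 22 dBV.

22 dBV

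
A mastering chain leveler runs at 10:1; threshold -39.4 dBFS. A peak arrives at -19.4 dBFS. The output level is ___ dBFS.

Overshoot: -19.4 − (-39.4) = 20 dB.
10:1 compression reduces that to 20/10 = 2 dB over.
Output = -39.4 + 2 = -37.4 dBFS.

-37.4 dBFS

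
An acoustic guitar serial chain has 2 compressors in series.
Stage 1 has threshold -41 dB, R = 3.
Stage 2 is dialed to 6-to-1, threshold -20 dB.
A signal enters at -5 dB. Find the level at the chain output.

-29 dB

Stage 1: overshoot 36 dB → 36/3 = 12 dB → -29 dB.
Stage 2: -29 dB ≤ -20 dB, so stage 2 doesn't engage; output -29 dB.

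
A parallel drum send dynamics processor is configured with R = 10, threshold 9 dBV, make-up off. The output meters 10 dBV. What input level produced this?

19 dBV

The compressed level sits 10 − 9 = 1 dB over threshold.
Undo the ratio: input overshoot = 1 × 10 = 10 dB, giving input = 19 dBV.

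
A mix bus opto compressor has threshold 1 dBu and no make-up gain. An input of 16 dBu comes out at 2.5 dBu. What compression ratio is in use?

Input overshoot = 16 − 1 = 15 dB; output overshoot = 2.5 − 1 = 1.5 dB.
Ratio = 15 / 1.5 = 10.

10:1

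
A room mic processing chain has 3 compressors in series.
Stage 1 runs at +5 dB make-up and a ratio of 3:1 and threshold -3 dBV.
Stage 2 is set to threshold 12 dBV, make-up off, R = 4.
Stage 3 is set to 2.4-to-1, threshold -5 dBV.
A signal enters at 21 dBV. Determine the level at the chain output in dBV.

Stage 1: overshoot 24 dB → 24/3 = 8 dB → 5 dBV; +5 dB make-up → 10 dBV.
Stage 2: 10 dBV ≤ 12 dBV, so stage 2 doesn't engage; output 10 dBV.
Stage 3: 15 dB above -5 dBV, reduced 2.4:1 to 6.25 dB above → 1.25 dBV.

1.25 dBV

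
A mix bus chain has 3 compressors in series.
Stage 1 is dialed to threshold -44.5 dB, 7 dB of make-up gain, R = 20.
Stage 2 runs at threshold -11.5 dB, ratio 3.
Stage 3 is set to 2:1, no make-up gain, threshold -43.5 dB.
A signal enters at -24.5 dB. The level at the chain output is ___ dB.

Stage 1: overshoot 20 dB → 20/20 = 1 dB → -43.5 dB; +7 dB make-up → -36.5 dB.
Stage 2: below threshold (-36.5 ≤ -11.5); passes unchanged; output -36.5 dB.
Stage 3: 7 dB above -43.5 dB, reduced 2:1 to 3.5 dB above → -40 dB.

-40 dB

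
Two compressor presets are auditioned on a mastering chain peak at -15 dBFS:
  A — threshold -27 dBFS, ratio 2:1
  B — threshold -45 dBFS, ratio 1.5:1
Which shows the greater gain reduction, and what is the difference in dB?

A: 12 dB over, compressed to 6 dB over, so 6 dB of GR.
B: 30 dB over, compressed to 20 dB over, so 10 dB of GR.
B applies 4 dB more gain reduction.

B, by 4 dB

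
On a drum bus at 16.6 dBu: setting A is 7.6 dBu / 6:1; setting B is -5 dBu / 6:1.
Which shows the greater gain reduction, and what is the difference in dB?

B, by 10.5 dB

A: GR = 9 − 9/6 = 7.5 dB.
B: GR = 21.6 − 21.6/6 = 18 dB.
B applies 10.5 dB more gain reduction.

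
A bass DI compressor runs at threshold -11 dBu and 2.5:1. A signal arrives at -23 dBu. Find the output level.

-23 dBu is 12 dB below the -11 dBu threshold, so no gain reduction is applied.
Output = input = -23 dBu.

-23 dBu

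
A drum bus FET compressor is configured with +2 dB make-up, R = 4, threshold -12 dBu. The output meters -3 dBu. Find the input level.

16 dBu

Remove make-up: -3 − 2 = -5 dBu.
That's 7 dB above the -12 dBu threshold.
Input overshoot = R × output overshoot = 28 dB → input = -12 + 28 = 16 dBu.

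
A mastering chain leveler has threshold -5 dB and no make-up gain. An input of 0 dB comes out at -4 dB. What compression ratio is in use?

5:1

Input overshoot = 0 − (-5) = 5 dB; output overshoot = -4 − (-5) = 1 dB.
Ratio = 5 / 1 = 5.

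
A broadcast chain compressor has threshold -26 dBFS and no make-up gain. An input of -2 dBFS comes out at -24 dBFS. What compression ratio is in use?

12:1

Input overshoot = -2 − (-26) = 24 dB; output overshoot = -24 − (-26) = 2 dB.
Ratio = 24 / 2 = 12.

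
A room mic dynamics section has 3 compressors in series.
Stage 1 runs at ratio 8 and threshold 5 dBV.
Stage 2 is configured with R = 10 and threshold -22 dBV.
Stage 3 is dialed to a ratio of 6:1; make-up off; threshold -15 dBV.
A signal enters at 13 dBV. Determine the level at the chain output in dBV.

Stage 1: 13 dBV is 8 dB over 5 dBV; at 8:1 that becomes 1 dB over, giving 6 dBV.
Stage 2: overshoot 28 dB → 28/10 = 2.8 dB → -19.2 dBV.
Stage 3: -19.2 dBV ≤ -15 dBV, so stage 3 doesn't engage; output -19.2 dBV.

-19.2 dBV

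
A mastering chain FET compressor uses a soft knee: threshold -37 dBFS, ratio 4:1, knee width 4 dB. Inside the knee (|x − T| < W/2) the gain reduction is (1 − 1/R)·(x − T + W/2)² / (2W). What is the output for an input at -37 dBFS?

-37.375 dBFS

x − T + W/2 = -37 − (-37) + 2 = 2.
GR = (1 − 1/4) × 2² / 8 = 0.75 × 4 / 8 = 0.375 dB.
Output = -37 − 0.375 = -37.375 dBFS.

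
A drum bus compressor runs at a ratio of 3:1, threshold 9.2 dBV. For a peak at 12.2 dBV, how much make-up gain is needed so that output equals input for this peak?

The peak compresses to 9.2 + 3/3 = 10.2 dBV.
To reach 12.2 dBV requires 12.2 − 10.2 = 2 dB of make-up.

2 dB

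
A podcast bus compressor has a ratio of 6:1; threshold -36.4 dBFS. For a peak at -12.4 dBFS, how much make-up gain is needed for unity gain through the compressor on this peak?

20 dB

Without make-up, output = threshold + overshoot/6 = -36.4 + 4 = -32.4 dBFS.
Gap to target: 20 dB.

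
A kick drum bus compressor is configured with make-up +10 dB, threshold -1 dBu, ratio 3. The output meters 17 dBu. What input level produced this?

23 dBu

Stripping the +10 dB make-up gives 7 dBu at the gain stage.
The compressed level sits 7 − (-1) = 8 dB over threshold.
Before 3:1 compression the overshoot was 8 × 3 = 24 dB, so input = -1 + 24 = 23 dBu.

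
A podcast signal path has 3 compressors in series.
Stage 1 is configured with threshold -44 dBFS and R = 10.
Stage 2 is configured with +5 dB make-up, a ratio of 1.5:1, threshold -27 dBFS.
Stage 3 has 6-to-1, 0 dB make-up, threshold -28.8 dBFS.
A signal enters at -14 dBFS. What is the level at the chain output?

Stage 1: -14 dBFS is 30 dB over -44 dBFS; at 10:1 that becomes 3 dB over, giving -41 dBFS.
Stage 2: below threshold (-41 ≤ -27); passes unchanged; make-up brings it to -36 dBFS.
Stage 3: -36 dBFS ≤ -28.8 dBFS, so stage 3 doesn't engage; output -36 dBFS.

-36 dBFS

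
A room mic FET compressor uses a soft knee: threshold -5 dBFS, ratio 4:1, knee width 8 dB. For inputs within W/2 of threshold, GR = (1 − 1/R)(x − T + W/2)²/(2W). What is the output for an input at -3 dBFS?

x − T + W/2 = -3 − (-5) + 4 = 6.
GR = (1 − 1/4) × 6² / 16 = 0.75 × 36 / 16 = 1.6875 dB.
Output = -3 − 1.6875 = -4.6875 dBFS.

-4.6875 dBFS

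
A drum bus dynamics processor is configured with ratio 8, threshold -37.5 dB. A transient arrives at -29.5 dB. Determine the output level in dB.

-36.5 dB

Overshoot: -29.5 − (-37.5) = 8 dB.
The 8 dB excess becomes 1 dB after 8:1 reduction.
That puts the output at -36.5 dB.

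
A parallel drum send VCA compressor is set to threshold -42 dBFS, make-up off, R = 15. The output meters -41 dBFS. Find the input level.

-27 dBFS

The compressed level sits -41 − (-42) = 1 dB over threshold.
Input overshoot = R × output overshoot = 15 dB → input = -42 + 15 = -27 dBFS.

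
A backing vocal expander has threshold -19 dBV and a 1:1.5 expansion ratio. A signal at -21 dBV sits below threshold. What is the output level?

-22 dBV

The input is 2 dB below the -19 dBV threshold.
A 1:1.5 expander multiplies undershoot by 1.5: 2 × 1.5 = 3 dB below threshold.
Output = -19 − 3 = -22 dBV.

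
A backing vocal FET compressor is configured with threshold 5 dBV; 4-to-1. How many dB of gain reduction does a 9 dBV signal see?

3 dB

9 dBV exceeds the threshold by 4 dB.
After 4:1 compression the overshoot becomes 4/4 = 1 dB.
GR = overshoot in − overshoot out = 4 − 1 = 3 dB.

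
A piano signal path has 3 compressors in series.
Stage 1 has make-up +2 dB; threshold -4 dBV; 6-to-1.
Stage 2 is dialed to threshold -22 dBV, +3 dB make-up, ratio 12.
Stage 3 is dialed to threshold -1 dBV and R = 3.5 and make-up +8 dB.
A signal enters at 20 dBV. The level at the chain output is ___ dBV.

-9 dBV

Stage 1: 20 dBV is 24 dB over -4 dBV; at 6:1 that becomes 4 dB over, giving 0 dBV; +2 dB make-up → 2 dBV.
Stage 2: overshoot 24 dB → 24/12 = 2 dB → -20 dBV; +3 dB make-up → -17 dBV.
Stage 3: -17 dBV ≤ -1 dBV, so stage 3 doesn't engage; make-up brings it to -9 dBV.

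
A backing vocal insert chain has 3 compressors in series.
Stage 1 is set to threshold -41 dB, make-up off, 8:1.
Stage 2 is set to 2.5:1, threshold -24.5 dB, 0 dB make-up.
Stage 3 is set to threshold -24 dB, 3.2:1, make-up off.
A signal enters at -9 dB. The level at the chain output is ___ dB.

Stage 1: -9 dB is 32 dB over -41 dB; at 8:1 that becomes 4 dB over, giving -37 dB.
Stage 2: -37 dB ≤ -24.5 dB, so stage 2 doesn't engage; output -37 dB.
Stage 3: -37 dB is at or below the -24 dB threshold — no compression; output -37 dB.

-37 dB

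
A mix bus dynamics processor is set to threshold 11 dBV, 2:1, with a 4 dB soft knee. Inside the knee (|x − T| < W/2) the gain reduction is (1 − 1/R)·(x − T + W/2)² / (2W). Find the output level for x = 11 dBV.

10.75 dBV

x − T + W/2 = 11 − 11 + 2 = 2.
GR = (1 − 1/2) × 2² / 8 = 0.5 × 4 / 8 = 0.25 dB.
Output = 11 − 0.25 = 10.75 dBV.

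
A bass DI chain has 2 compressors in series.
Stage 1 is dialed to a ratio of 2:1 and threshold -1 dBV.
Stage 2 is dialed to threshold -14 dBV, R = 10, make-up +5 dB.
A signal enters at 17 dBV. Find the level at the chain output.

-6.8 dBV

Stage 1: 17 dBV is 18 dB over -1 dBV; at 2:1 that becomes 9 dB over, giving 8 dBV.
Stage 2: overshoot 22 dB → 22/10 = 2.2 dB → -11.8 dBV; +5 dB make-up → -6.8 dBV.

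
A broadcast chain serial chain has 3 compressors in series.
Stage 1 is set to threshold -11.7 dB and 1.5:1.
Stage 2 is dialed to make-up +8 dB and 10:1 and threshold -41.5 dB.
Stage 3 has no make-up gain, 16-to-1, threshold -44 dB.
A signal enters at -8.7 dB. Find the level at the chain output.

Stage 1: overshoot 3 dB → 3/1.5 = 2 dB → -9.7 dB.
Stage 2: overshoot 31.8 dB → 31.8/10 = 3.18 dB → -38.32 dB; +8 dB make-up → -30.32 dB.
Stage 3: overshoot 13.68 dB → 13.68/16 = 0.855 dB → -43.145 dB.

-43.145 dB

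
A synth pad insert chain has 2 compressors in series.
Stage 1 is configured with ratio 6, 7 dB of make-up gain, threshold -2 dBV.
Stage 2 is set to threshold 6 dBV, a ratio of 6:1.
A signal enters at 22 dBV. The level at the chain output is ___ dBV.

6.5 dBV

Stage 1: overshoot 24 dB → 24/6 = 4 dB → 2 dBV; +7 dB make-up → 9 dBV.
Stage 2: 9 dBV is 3 dB over 6 dBV; at 6:1 that becomes 0.5 dB over, giving 6.5 dBV.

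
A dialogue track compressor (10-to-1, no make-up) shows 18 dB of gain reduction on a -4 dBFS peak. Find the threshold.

Gain reduction = -4 − (-22) = 18 dB; output overshoot = GR / (R − 1) = 18 / 9 = 2 dB.
Threshold = output − output overshoot = -22 − 2 = -24 dBFS.

-24 dBFS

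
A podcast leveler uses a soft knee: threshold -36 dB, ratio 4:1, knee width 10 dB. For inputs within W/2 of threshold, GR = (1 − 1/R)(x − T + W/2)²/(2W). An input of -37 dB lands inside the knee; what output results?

-37.6 dB

x − T + W/2 = -37 − (-36) + 5 = 4.
GR = (1 − 1/4) × 4² / 20 = 0.75 × 16 / 20 = 0.6 dB.
Output = -37 − 0.6 = -37.6 dB.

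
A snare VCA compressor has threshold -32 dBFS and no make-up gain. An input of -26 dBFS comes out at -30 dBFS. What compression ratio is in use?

3:1

Input overshoot = -26 − (-32) = 6 dB; output overshoot = -30 − (-32) = 2 dB.
Ratio = 6 / 2 = 3.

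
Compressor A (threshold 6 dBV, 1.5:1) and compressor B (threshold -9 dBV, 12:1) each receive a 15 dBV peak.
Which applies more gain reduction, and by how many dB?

B, by 19 dB

A: overshoot 9 dB → output overshoot 6 dB → GR 3 dB.
B: overshoot 24 dB → output overshoot 2 dB → GR 22 dB.
Difference: 19 dB in favour of B.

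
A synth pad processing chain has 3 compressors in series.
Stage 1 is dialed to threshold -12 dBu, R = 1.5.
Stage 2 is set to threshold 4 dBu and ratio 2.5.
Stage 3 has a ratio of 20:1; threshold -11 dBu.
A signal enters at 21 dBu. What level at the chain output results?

Stage 1: overshoot 33 dB → 33/1.5 = 22 dB → 10 dBu.
Stage 2: overshoot 6 dB → 6/2.5 = 2.4 dB → 6.4 dBu.
Stage 3: 17.4 dB above -11 dBu, reduced 20:1 to 0.87 dB above → -10.13 dBu.

-10.13 dBu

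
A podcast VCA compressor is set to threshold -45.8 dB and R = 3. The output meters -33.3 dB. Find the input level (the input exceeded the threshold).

-8.3 dB

That's 12.5 dB above the -45.8 dB threshold.
Before 3:1 compression the overshoot was 12.5 × 3 = 37.5 dB, so input = -45.8 + 37.5 = -8.3 dB.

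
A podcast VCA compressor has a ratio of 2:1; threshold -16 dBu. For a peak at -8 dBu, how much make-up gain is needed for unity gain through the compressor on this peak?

4 dB

Overshoot 8 dB → 8/2 = 4 dB after compression, so the compressed level is -16 + 4 = -12 dBu.
Make-up = target − compressed = -8 − (-12) = 4 dB.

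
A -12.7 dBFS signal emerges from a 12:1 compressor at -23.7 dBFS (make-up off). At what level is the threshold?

Gain reduction = -12.7 − (-23.7) = 11 dB; output overshoot = GR / (R − 1) = 11 / 11 = 1 dB.
Threshold = output − output overshoot = -23.7 − 1 = -24.7 dBFS.

-24.7 dBFS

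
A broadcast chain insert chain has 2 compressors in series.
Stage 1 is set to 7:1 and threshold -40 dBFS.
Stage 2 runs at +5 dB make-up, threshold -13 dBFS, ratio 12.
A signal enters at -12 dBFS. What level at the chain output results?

-31 dBFS

Stage 1: 28 dB above -40 dBFS, reduced 7:1 to 4 dB above → -36 dBFS.
Stage 2: -36 dBFS ≤ -13 dBFS, so stage 2 doesn't engage; make-up brings it to -31 dBFS.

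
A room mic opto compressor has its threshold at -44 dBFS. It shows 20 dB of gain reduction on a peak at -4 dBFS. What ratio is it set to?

Input overshoot = -4 − (-44) = 40 dB.
Output overshoot = 40 − 20 = 20 dB.
Ratio = input overshoot / output overshoot = 40 / 20 = 2.

2:1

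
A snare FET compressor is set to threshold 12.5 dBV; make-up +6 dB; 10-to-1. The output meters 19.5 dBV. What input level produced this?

Stripping the +6 dB make-up gives 13.5 dBV at the gain stage.
Post-compression overshoot = 13.5 − 12.5 = 1 dB.
Before 10:1 compression the overshoot was 1 × 10 = 10 dB, so input = 12.5 + 10 = 22.5 dBV.

22.5 dBV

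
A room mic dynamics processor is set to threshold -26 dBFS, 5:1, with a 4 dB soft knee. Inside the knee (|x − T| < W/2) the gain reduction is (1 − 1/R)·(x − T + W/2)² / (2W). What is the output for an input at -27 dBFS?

-27.1 dBFS

x − T + W/2 = -27 − (-26) + 2 = 1.
GR = (1 − 1/5) × 1² / 8 = 0.8 × 1 / 8 = 0.1 dB.
Output = -27 − 0.1 = -27.1 dBFS.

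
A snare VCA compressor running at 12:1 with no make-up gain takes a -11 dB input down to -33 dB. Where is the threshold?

Input is 24 dB above T (since output overshoot × R = input overshoot: (-33 − T)·12 = -11 − T gives T = -35 dB).
Check: -35 + (-11 − (-35))/12 = -35 + 2 = -33 dB. ✓

-35 dB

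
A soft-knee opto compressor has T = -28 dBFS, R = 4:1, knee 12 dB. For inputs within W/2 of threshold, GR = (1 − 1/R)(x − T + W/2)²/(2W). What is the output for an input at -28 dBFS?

x − T + W/2 = -28 − (-28) + 6 = 6.
GR = (1 − 1/4) × 6² / 24 = 0.75 × 36 / 24 = 1.125 dB.
Output = -28 − 1.125 = -29.125 dBFS.

-29.125 dBFS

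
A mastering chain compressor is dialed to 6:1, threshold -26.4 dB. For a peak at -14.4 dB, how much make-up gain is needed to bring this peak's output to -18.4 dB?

The peak compresses to -26.4 + 12/6 = -24.4 dB.
To reach -18.4 dB requires -18.4 − (-24.4) = 6 dB of make-up.

6 dB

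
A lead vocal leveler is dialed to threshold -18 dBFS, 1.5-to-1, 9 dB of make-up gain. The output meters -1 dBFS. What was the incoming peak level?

Before make-up, the level was -1 − 9 = -10 dBFS.
That's 8 dB above the -18 dBFS threshold.
Before 1.5:1 compression the overshoot was 8 × 1.5 = 12 dB, so input = -18 + 12 = -6 dBFS.

-6 dBFS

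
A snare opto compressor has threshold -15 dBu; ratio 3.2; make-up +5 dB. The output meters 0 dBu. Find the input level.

Before make-up, the level was 0 − 5 = -5 dBu.
Post-compression overshoot = -5 − (-15) = 10 dB.
Before 3.2:1 compression the overshoot was 10 × 3.2 = 32 dB, so input = -15 + 32 = 17 dBu.

17 dBu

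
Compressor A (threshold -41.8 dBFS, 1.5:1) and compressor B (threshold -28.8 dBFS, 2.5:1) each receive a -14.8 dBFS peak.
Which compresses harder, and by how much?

A, by 0.6 dB

A: overshoot 27 dB → output overshoot 18 dB → GR 9 dB.
B: overshoot 14 dB → output overshoot 5.6 dB → GR 8.4 dB.
A applies 0.6 dB more gain reduction.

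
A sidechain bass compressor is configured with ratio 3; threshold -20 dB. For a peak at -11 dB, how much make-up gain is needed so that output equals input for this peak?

6 dB

Without make-up, output = threshold + overshoot/3 = -20 + 3 = -17 dB.
Gap to target: 6 dB.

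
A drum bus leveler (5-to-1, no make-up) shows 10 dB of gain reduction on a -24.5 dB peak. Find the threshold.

Let T be the threshold. Output overshoot = (input overshoot)/R, so -34.5 − T = (-24.5 − T)/5.
5·(-34.5 − T) = -24.5 − T → 4·T = -172.5 − (-24.5) = -148.
T = -148/4 = -37 dB.

-37 dB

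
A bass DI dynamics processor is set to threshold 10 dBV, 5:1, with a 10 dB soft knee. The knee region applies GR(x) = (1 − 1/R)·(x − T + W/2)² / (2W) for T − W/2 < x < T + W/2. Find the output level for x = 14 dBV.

x − T + W/2 = 14 − 10 + 5 = 9.
GR = (1 − 1/5) × 9² / 20 = 0.8 × 81 / 20 = 3.24 dB.
Output = 14 − 3.24 = 10.76 dBV.

10.76 dBV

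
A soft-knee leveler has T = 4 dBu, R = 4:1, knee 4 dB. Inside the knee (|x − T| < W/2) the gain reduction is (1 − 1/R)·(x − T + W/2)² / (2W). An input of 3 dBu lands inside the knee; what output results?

x − T + W/2 = 3 − 4 + 2 = 1.
GR = (1 − 1/4) × 1² / 8 = 0.75 × 1 / 8 = 0.09375 dB.
Output = 3 − 0.09375 = 2.90625 dBu.

2.90625 dBu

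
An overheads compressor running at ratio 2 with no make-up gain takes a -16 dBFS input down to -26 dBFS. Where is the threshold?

-36 dBFS

Gain reduction = -16 − (-26) = 10 dB; output overshoot = GR / (R − 1) = 10 / 1 = 10 dB.
Threshold = output − output overshoot = -26 − 10 = -36 dBFS.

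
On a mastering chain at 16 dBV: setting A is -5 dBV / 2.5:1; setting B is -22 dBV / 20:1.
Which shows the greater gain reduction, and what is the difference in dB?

B, by 23.5 dB

A: overshoot 21 dB → output overshoot 8.4 dB → GR 12.6 dB.
B: overshoot 38 dB → output overshoot 1.9 dB → GR 36.1 dB.
B reduces 23.5 dB more.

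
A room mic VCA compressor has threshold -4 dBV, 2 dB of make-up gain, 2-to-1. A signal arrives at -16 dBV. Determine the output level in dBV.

-16 dBV is 12 dB below the -4 dBV threshold, so no gain reduction is applied.
Make-up gain adds 2 dB: -16 + 2 = -14 dBV.

-14 dBV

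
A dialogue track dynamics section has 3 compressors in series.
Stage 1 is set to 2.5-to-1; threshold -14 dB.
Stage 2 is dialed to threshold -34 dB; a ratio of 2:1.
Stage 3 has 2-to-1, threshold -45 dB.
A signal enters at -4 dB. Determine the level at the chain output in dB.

Stage 1: -4 dB is 10 dB over -14 dB; at 2.5:1 that becomes 4 dB over, giving -10 dB.
Stage 2: 24 dB above -34 dB, reduced 2:1 to 12 dB above → -22 dB.
Stage 3: overshoot 23 dB → 23/2 = 11.5 dB → -33.5 dB.

-33.5 dB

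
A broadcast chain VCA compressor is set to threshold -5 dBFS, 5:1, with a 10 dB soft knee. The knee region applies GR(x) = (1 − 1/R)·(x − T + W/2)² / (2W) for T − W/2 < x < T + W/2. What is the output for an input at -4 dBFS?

x − T + W/2 = -4 − (-5) + 5 = 6.
GR = (1 − 1/5) × 6² / 20 = 0.8 × 36 / 20 = 1.44 dB.
Output = -4 − 1.44 = -5.44 dBFS.

-5.44 dBFS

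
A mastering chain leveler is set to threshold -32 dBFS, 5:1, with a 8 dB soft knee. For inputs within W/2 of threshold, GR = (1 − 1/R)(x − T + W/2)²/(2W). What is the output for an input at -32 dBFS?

x − T + W/2 = -32 − (-32) + 4 = 4.
GR = (1 − 1/5) × 4² / 16 = 0.8 × 16 / 16 = 0.8 dB.
Output = -32 − 0.8 = -32.8 dBFS.

-32.8 dBFS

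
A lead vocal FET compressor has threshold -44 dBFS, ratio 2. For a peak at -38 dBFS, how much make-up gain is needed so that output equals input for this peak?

3 dB

Overshoot 6 dB → 6/2 = 3 dB after compression, so the compressed level is -44 + 3 = -41 dBFS.
Make-up = target − compressed = -38 − (-41) = 3 dB.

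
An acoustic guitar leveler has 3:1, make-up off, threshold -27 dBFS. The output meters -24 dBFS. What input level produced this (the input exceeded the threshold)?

Post-compression overshoot = -24 − (-27) = 3 dB.
Input overshoot = R × output overshoot = 9 dB → input = -27 + 9 = -18 dBFS.

-18 dBFS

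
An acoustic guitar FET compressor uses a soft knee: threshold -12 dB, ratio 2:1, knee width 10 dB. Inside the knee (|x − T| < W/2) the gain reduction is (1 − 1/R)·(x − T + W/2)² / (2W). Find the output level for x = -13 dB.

x − T + W/2 = -13 − (-12) + 5 = 4.
GR = (1 − 1/2) × 4² / 20 = 0.5 × 16 / 20 = 0.4 dB.
Output = -13 − 0.4 = -13.4 dB.

-13.4 dB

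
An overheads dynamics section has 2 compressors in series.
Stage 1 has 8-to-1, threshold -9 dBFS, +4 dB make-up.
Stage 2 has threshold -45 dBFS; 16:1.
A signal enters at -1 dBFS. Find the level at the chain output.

-42.4375 dBFS

Stage 1: overshoot 8 dB → 8/8 = 1 dB → -8 dBFS; +4 dB make-up → -4 dBFS.
Stage 2: overshoot 41 dB → 41/16 = 2.5625 dB → -42.4375 dBFS.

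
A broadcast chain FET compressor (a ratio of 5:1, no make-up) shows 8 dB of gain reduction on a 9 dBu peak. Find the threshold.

Input is 10 dB above T (since output overshoot × R = input overshoot: (1 − T)·5 = 9 − T gives T = -1 dBu).
Check: -1 + (9 − (-1))/5 = -1 + 2 = 1 dBu. ✓

-1 dBu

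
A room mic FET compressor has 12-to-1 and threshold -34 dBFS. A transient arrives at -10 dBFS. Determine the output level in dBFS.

-10 dBFS sits 24 dB over threshold.
The 24 dB excess becomes 2 dB after 12:1 reduction.
That puts the output at -32 dBFS.

-32 dBFS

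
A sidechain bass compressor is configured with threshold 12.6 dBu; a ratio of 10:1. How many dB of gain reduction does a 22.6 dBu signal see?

9 dB

The signal is 10 dB above threshold.
A 10:1 ratio leaves 1 dB of that excess.
Gain reduction = 10 − 1 = 9 dB.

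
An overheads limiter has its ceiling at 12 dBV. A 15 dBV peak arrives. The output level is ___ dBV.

The limiter clamps the peak to its 12 dBV ceiling.

12 dBV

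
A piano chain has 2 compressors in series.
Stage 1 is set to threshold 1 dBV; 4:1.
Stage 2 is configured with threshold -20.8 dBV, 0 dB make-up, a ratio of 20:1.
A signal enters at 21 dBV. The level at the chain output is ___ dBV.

-19.46 dBV

Stage 1: 21 dBV is 20 dB over 1 dBV; at 4:1 that becomes 5 dB over, giving 6 dBV.
Stage 2: 6 dBV is 26.8 dB over -20.8 dBV; at 20:1 that becomes 1.34 dB over, giving -19.46 dBV.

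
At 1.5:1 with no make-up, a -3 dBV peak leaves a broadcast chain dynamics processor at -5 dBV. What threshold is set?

-9 dBV

Input is 6 dB above T (since output overshoot × R = input overshoot: (-5 − T)·1.5 = -3 − T gives T = -9 dBV).
Check: -9 + (-3 − (-9))/1.5 = -9 + 4 = -5 dBV. ✓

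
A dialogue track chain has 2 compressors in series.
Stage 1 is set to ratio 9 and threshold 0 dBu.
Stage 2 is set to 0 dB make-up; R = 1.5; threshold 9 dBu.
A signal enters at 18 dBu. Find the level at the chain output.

Stage 1: 18 dB above 0 dBu, reduced 9:1 to 2 dB above → 2 dBu.
Stage 2: below threshold (2 ≤ 9); passes unchanged; output 2 dBu.

2 dBu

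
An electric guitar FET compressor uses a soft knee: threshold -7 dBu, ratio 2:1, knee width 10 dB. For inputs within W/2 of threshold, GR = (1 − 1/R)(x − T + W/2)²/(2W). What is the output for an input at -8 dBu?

x − T + W/2 = -8 − (-7) + 5 = 4.
GR = (1 − 1/2) × 4² / 20 = 0.5 × 16 / 20 = 0.4 dB.
Output = -8 − 0.4 = -8.4 dBu.

-8.4 dBu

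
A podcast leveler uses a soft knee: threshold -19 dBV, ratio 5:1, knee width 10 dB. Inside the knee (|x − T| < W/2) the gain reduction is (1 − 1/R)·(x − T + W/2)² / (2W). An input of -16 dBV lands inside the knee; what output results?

-18.56 dBV

x − T + W/2 = -16 − (-19) + 5 = 8.
GR = (1 − 1/5) × 8² / 20 = 0.8 × 64 / 20 = 2.56 dB.
Output = -16 − 2.56 = -18.56 dBV.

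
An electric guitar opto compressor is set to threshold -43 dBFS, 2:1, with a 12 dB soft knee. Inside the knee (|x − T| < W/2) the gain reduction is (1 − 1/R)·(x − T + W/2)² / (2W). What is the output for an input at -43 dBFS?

x − T + W/2 = -43 − (-43) + 6 = 6.
GR = (1 − 1/2) × 6² / 24 = 0.5 × 36 / 24 = 0.75 dB.
Output = -43 − 0.75 = -43.75 dBFS.

-43.75 dBFS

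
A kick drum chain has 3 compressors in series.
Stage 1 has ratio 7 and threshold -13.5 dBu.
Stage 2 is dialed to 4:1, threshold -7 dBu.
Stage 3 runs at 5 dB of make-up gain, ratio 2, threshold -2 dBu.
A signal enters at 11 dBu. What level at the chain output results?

-5 dBu

Stage 1: 11 dBu is 24.5 dB over -13.5 dBu; at 7:1 that becomes 3.5 dB over, giving -10 dBu.
Stage 2: below threshold (-10 ≤ -7); passes unchanged; output -10 dBu.
Stage 3: -10 dBu ≤ -2 dBu, so stage 3 doesn't engage; make-up brings it to -5 dBu.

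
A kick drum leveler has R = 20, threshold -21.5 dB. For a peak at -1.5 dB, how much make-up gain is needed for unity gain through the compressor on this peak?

19 dB

The peak compresses to -21.5 + 20/20 = -20.5 dB.
To reach -1.5 dB requires -1.5 − (-20.5) = 19 dB of make-up.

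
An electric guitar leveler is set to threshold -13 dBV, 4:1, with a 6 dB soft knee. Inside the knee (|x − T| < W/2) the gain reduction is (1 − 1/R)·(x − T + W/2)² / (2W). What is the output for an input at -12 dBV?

x − T + W/2 = -12 − (-13) + 3 = 4.
GR = (1 − 1/4) × 4² / 12 = 0.75 × 16 / 12 = 1 dB.
Output = -12 − 1 = -13 dBV.

-13 dBV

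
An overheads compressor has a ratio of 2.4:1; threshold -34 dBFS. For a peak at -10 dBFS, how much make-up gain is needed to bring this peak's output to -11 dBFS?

13 dB

Without make-up, output = threshold + overshoot/2.4 = -34 + 10 = -24 dBFS.
Gap to target: 13 dB.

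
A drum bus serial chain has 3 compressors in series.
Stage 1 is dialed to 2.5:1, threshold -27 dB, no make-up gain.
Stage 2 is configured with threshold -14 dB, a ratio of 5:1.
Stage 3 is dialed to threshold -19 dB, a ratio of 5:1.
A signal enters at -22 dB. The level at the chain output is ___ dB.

Stage 1: -22 dB is 5 dB over -27 dB; at 2.5:1 that becomes 2 dB over, giving -25 dB.
Stage 2: below threshold (-25 ≤ -14); passes unchanged; output -25 dB.
Stage 3: below threshold (-25 ≤ -19); passes unchanged; output -25 dB.

-25 dB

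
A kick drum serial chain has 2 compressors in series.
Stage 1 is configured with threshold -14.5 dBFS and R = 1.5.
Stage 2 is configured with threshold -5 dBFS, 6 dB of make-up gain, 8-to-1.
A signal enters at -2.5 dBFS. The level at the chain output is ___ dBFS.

-0.5 dBFS

Stage 1: 12 dB above -14.5 dBFS, reduced 1.5:1 to 8 dB above → -6.5 dBFS.
Stage 2: -6.5 dBFS ≤ -5 dBFS, so stage 2 doesn't engage; make-up brings it to -0.5 dBFS.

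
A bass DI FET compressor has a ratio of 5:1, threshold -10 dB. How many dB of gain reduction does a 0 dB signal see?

8 dB

0 dB exceeds the threshold by 10 dB.
After 5:1 compression the overshoot becomes 10/5 = 2 dB.
So the signal is attenuated by 10 − 2 = 8 dB.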